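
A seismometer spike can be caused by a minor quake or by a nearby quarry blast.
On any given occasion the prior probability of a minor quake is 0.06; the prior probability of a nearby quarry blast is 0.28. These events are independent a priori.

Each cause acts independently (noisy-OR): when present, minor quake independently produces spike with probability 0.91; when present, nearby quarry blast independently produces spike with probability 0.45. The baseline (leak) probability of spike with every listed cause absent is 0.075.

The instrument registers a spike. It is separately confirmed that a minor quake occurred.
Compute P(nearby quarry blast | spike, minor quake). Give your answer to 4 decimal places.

Under noisy-OR, P(spike | causes) = 1 − (1−0.075)·∏(1−qᵢ) over the active causes.
Weight on nearby quarry blast=true, given the evidence: 0.954213×0.28 = 0.267180
The normalizing constant is 0.91675×0.72 + 0.954213×0.28 = 0.927240
Posterior = 0.267180 / 0.927240 ≈ 0.2881

P(nearby quarry blast | spike, minor quake) ≈ 0.2881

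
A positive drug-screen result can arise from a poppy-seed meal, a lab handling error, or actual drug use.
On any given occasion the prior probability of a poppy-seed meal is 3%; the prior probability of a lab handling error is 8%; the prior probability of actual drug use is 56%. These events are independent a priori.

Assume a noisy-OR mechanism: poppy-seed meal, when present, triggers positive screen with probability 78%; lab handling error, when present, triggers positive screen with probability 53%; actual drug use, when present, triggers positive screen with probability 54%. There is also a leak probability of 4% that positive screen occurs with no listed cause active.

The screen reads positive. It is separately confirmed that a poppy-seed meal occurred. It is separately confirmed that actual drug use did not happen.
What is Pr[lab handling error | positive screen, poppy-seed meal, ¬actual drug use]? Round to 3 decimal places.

Under noisy-OR, P(positive screen | causes) = 1 − (1−0.04)·∏(1−qᵢ) over the active causes.
For the numerator, keep only lab handling error=true terms: 0.900736×0.08 = 0.072059
Denominator P(positive screen | poppy-seed meal, ¬actual drug use): 0.7888×0.92 + 0.900736×0.08 = 0.797755
Posterior = 0.072059 / 0.797755 ≈ 0.090

Pr[lab handling error | positive screen, poppy-seed meal, ¬actual drug use] ≈ 0.090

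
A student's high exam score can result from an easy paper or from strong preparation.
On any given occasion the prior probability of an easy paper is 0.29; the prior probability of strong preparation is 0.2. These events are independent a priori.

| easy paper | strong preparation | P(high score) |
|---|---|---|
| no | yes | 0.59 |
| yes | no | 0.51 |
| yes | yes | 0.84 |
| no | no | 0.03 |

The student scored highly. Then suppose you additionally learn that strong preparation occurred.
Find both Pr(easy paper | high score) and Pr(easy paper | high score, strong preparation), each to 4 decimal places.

P(high score) = 0.03*0.71*0.8 + 0.59*0.71*0.2 + 0.51*0.29*0.8 + 0.84*0.29*0.2 = 0.017040 + 0.083780 + 0.118320 + 0.048720 = 0.267860
Of this, 0.167040 comes from 0.118320 + 0.048720 (the easy paper=true cases).
So P(easy paper | high score) = 0.167040/0.267860 ≈ 0.6236.

With the extra evidence:
Numerator (weight on configurations with easy paper): 0.84×0.29 = 0.243600
Normalizer over all consistent configurations: 0.59×0.71 + 0.84×0.29 = 0.662500
P(easy paper | high score, strong preparation) = 0.243600/0.662500 ≈ 0.3677
This is intercausal reasoning (explaining away): once strong preparation accounts for the high score, easy paper becomes less likely.

Pr(easy paper | high score) ≈ 0.6236; Pr(easy paper | high score, strong preparation) ≈ 0.3677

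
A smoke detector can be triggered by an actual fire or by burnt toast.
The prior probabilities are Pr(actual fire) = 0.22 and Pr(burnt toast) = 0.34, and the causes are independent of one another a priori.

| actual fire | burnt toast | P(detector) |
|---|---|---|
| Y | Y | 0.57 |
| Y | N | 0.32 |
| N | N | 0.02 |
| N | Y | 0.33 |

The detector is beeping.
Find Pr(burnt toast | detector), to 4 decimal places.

Enumerate the 4 (actual fire, burnt toast) configurations and weight by the priors:
  P(detector) = 0.02·0.78·0.66 + 0.33·0.78·0.34 + 0.32·0.22·0.66 + 0.57·0.22·0.34
        = 0.010296 + 0.087516 + 0.046464 + 0.042636 = 0.186912
The terms with burnt toast present sum to 0.130152, so
  P(burnt toast | detector) = 0.130152 / 0.186912 ≈ 0.6963

Pr(burnt toast | detector) ≈ 0.6963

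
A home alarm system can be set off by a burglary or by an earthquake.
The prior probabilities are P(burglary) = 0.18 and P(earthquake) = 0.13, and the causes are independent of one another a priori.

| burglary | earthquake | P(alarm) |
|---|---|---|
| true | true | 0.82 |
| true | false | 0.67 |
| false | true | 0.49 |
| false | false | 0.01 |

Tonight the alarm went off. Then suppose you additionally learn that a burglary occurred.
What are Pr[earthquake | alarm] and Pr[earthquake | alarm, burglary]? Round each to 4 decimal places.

Pr[earthquake | alarm] ≈ 0.3893; Pr[earthquake | alarm, burglary] ≈ 0.1546

Numerator (weight on configurations with earthquake): 0.052234 + 0.019188 = 0.071422
Normalizer over all consistent configurations: 0.01×0.82×0.87 + 0.49×0.82×0.13 + 0.67×0.18×0.87 + 0.82×0.18×0.13 = 0.183478
Posterior = 0.071422 / 0.183478 ≈ 0.3893

With the extra evidence:
For the numerator, keep only earthquake=true terms: 0.82×0.13 = 0.106600
Normalizer over all consistent configurations: 0.67×0.87 + 0.82×0.13 = 0.689500
P(earthquake | alarm, burglary) = 0.106600/0.689500 ≈ 0.1546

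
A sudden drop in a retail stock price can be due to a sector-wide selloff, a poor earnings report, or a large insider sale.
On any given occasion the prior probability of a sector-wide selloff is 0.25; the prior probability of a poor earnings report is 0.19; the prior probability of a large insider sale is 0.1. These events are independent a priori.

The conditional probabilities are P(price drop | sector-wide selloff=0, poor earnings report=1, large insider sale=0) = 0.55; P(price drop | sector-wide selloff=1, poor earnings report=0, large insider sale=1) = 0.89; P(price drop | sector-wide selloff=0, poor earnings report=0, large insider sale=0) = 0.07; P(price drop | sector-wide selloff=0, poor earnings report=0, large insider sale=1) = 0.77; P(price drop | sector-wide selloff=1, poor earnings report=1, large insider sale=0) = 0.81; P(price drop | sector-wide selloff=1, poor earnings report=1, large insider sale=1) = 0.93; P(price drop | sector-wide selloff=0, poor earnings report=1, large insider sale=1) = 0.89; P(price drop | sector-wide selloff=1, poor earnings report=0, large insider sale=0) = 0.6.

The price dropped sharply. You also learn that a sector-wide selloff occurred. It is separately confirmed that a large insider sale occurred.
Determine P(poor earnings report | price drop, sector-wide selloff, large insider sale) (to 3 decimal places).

P(poor earnings report | price drop, sector-wide selloff, large insider sale) ≈ 0.197

P(price drop | sector-wide selloff, large insider sale) = 0.89×0.81 + 0.93×0.19 = 0.720900 + 0.176700 = 0.897600
The poor earnings report-present share is 0.93×0.19 = 0.176700.
Hence the posterior is 0.176700/0.897600 ≈ 0.197.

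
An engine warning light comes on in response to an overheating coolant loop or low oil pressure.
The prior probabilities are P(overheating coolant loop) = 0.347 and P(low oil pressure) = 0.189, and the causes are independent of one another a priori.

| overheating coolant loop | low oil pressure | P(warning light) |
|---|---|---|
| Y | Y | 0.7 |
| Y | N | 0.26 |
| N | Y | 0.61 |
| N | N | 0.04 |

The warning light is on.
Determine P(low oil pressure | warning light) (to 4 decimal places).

P(low oil pressure | warning light) ≈ 0.5623

P(warning light) = 0.04·0.653·0.811 + 0.61·0.653·0.189 + 0.26·0.347·0.811 + 0.7·0.347·0.189 = 0.021183 + 0.075284 + 0.073168 + 0.045908 = 0.215543
The low oil pressure-present share is 0.075284 + 0.045908 = 0.121192.
P(low oil pressure | warning light) = 0.121192 / 0.215543 ≈ 0.5623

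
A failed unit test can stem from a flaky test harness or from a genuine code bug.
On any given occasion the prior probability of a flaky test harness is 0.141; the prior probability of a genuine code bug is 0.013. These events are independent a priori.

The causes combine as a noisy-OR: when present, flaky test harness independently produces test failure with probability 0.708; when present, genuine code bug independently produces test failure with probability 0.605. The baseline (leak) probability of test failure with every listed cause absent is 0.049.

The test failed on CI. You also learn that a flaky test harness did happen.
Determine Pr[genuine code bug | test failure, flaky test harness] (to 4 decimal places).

Pr[genuine code bug | test failure, flaky test harness] ≈ 0.0160

Under noisy-OR, P(test failure | causes) = 1 − (1−0.049)·∏(1−qᵢ) over the active causes.
P(test failure | flaky test harness) = 0.722308×0.987 + 0.890312×0.013 = 0.712918 + 0.011574 = 0.724492
The genuine code bug-present share is 0.890312×0.013 = 0.011574.
Hence the posterior is 0.011574/0.724492 ≈ 0.0160.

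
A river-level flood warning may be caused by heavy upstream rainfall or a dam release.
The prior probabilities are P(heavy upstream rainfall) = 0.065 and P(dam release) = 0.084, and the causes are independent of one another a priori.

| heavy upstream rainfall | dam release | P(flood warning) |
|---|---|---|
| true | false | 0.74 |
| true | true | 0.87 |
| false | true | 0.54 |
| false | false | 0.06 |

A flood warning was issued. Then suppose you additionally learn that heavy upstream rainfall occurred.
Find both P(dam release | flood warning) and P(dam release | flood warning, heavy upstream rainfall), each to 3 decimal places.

Weight on dam release=true, given the evidence: 0.042412 + 0.004750 = 0.047162
Normalizer over all consistent configurations: 0.06*0.935*0.916 + 0.54*0.935*0.084 + 0.74*0.065*0.916 + 0.87*0.065*0.084 = 0.142610
P(dam release | flood warning) = 0.047162/0.142610 ≈ 0.331

Now condition on the additional information:
P(flood warning | heavy upstream rainfall) = 0.74×0.916 + 0.87×0.084 = 0.677840 + 0.073080 = 0.750920
Restricting to configurations with dam release present: 0.87×0.084 = 0.073080.
P(dam release | flood warning, heavy upstream rainfall) = 0.073080 / 0.750920 ≈ 0.097
Conditioning on heavy upstream rainfall lowers the posterior on dam release: the classic explaining-away effect in a common-effect structure.

P(dam release | flood warning) ≈ 0.331; P(dam release | flood warning, heavy upstream rainfall) ≈ 0.097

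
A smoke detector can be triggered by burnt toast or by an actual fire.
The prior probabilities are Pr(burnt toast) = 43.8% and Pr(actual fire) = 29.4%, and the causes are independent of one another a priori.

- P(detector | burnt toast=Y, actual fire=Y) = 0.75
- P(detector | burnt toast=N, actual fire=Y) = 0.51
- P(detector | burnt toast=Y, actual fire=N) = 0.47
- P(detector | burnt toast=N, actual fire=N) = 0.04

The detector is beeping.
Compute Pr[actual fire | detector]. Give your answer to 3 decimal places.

P(detector) = 0.04·0.562·0.706 + 0.51·0.562·0.294 + 0.47·0.438·0.706 + 0.75·0.438·0.294 = 0.015871 + 0.084266 + 0.145337 + 0.096579 = 0.342053
Restricting to configurations with actual fire present: 0.084266 + 0.096579 = 0.180845.
Hence the posterior is 0.180845/0.342053 ≈ 0.529.

Pr[actual fire | detector] ≈ 0.529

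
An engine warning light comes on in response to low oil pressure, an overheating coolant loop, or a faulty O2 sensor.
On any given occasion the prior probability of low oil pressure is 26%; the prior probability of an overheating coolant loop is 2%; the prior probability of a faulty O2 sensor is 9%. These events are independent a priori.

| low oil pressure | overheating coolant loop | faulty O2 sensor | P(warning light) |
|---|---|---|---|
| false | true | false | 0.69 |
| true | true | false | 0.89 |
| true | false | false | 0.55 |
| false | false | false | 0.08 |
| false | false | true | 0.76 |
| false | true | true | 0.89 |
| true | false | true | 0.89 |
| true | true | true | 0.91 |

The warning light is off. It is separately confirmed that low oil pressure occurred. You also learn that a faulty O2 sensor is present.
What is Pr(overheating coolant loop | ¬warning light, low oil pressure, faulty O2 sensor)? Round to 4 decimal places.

For the numerator, keep only overheating coolant loop=true terms: 0.09*0.02 = 0.001800
Normalizer over all consistent configurations: 0.11*0.98 + 0.09*0.02 = 0.109600
Posterior = 0.001800 / 0.109600 ≈ 0.0164

Pr(overheating coolant loop | ¬warning light, low oil pressure, faulty O2 sensor) ≈ 0.0164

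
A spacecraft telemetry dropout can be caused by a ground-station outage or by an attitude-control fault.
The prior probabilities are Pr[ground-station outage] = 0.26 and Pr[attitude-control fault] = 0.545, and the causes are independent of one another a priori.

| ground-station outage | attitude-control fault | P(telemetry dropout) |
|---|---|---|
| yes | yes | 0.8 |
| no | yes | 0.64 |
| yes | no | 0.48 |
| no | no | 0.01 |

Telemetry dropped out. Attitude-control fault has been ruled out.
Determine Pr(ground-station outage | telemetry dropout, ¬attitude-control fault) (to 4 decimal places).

Pr(ground-station outage | telemetry dropout, ¬attitude-control fault) ≈ 0.9440

Weight on ground-station outage=true, given the evidence: 0.48·0.26 = 0.124800
Normalizer over all consistent configurations: 0.01·0.74 + 0.48·0.26 = 0.132200
Posterior = 0.124800 / 0.132200 ≈ 0.9440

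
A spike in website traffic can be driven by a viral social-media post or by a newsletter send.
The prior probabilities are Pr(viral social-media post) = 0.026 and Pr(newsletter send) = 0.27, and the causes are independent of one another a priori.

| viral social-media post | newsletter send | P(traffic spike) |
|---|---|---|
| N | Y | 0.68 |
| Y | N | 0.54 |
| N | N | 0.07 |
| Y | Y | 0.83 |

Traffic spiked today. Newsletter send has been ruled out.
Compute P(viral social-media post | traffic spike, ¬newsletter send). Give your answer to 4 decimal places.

Enumerate both values of viral social-media post and weight by the priors:
  P(traffic spike | ¬newsletter send) = 0.07*0.974 + 0.54*0.026
        = 0.068180 + 0.014040 = 0.082220
The terms with viral social-media post present sum to 0.014040, so
  P(viral social-media post | traffic spike, ¬newsletter send) = 0.014040 / 0.082220 ≈ 0.1708

P(viral social-media post | traffic spike, ¬newsletter send) ≈ 0.1708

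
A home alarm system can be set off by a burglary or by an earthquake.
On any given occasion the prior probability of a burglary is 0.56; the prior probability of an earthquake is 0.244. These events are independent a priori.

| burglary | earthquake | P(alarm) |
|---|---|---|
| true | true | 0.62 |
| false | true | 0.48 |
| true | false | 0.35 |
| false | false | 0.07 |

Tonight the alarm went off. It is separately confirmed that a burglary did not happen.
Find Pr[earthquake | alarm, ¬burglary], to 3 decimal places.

Pr[earthquake | alarm, ¬burglary] ≈ 0.689

By total probability over both values of earthquake:
  P(alarm | ¬burglary) = 0.07×0.756 + 0.48×0.244
        = 0.052920 + 0.117120 = 0.170040
Configurations with earthquake contribute 0.117120, so
  P(earthquake | alarm, ¬burglary) = 0.117120 / 0.170040 ≈ 0.689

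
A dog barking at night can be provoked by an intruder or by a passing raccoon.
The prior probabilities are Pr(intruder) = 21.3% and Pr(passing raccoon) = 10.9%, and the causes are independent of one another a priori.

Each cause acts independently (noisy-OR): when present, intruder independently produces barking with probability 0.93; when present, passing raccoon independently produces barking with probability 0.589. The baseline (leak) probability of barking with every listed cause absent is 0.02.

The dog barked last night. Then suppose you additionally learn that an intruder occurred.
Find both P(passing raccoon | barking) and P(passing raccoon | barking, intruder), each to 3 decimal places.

Under noisy-OR, P(barking | causes) = 1 − (1−0.02)·∏(1−qᵢ) over the active causes.
P(barking) = 0.02×0.787×0.891 + 0.59722×0.787×0.109 + 0.9314×0.213×0.891 + 0.971805×0.213×0.109 = 0.014024 + 0.051231 + 0.176764 + 0.022562 = 0.264581
Restricting to configurations with passing raccoon present: 0.051231 + 0.022562 = 0.073793.
P(passing raccoon | barking) = 0.073793 / 0.264581 ≈ 0.279

With the extra evidence:
Weight on passing raccoon=true, given the evidence: 0.971805*0.109 = 0.105927
Denominator P(barking | intruder): 0.9314*0.891 + 0.971805*0.109 = 0.935804
P(passing raccoon | barking, intruder) = 0.105927/0.935804 ≈ 0.113

P(passing raccoon | barking) ≈ 0.279; P(passing raccoon | barking, intruder) ≈ 0.113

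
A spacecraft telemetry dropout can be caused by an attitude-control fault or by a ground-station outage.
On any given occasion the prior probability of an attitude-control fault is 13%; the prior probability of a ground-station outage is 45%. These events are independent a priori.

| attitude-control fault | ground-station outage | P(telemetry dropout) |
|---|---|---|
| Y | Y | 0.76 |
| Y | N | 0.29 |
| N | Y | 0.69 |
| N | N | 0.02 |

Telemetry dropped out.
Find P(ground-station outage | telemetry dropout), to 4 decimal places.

For the numerator, keep only ground-station outage=true terms: 0.270135 + 0.044460 = 0.314595
The normalizing constant is 0.02·0.87·0.55 + 0.69·0.87·0.45 + 0.29·0.13·0.55 + 0.76·0.13·0.45 = 0.344900
Posterior = 0.314595 / 0.344900 ≈ 0.9121

P(ground-station outage | telemetry dropout) ≈ 0.9121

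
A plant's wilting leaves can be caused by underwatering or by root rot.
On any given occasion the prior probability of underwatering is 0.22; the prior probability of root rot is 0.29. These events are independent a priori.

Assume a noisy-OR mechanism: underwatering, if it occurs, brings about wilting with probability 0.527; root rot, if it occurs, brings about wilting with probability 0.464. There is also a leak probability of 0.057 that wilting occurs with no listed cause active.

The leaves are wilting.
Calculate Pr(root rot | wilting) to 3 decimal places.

Under noisy-OR, P(wilting | causes) = 1 − (1−0.057)·∏(1−qᵢ) over the active causes.
By total probability over the 4 (underwatering, root rot) configurations:
  P(wilting) = 0.057*0.78*0.71 + 0.494552*0.78*0.29 + 0.553961*0.22*0.71 + 0.760923*0.22*0.29
        = 0.031567 + 0.111868 + 0.086529 + 0.048547 = 0.278511
Keeping only the root rot-present terms gives 0.160415, so
  P(root rot | wilting) = 0.160415 / 0.278511 ≈ 0.576

Pr(root rot | wilting) ≈ 0.576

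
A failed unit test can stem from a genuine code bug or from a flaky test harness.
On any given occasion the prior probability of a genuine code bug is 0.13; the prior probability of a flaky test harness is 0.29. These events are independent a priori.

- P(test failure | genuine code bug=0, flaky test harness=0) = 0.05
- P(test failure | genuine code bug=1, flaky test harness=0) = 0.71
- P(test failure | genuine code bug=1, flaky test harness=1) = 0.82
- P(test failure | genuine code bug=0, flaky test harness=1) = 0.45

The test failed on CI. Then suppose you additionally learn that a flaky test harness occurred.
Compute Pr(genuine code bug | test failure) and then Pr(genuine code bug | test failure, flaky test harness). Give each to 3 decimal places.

For the numerator, keep only genuine code bug=true terms: 0.065533 + 0.030914 = 0.096447
Normalizer over all consistent configurations: 0.05·0.87·0.71 + 0.45·0.87·0.29 + 0.71·0.13·0.71 + 0.82·0.13·0.29 = 0.240867
P(genuine code bug | test failure) = 0.096447/0.240867 ≈ 0.400

With the extra evidence:
Enumerate both values of genuine code bug and weight by the priors:
  P(test failure | flaky test harness) = 0.45*0.87 + 0.82*0.13
        = 0.391500 + 0.106600 = 0.498100
Configurations with genuine code bug contribute 0.106600, so
  P(genuine code bug | test failure, flaky test harness) = 0.106600 / 0.498100 ≈ 0.214
This is intercausal reasoning (explaining away): once flaky test harness accounts for the test failure, genuine code bug becomes less likely.

Pr(genuine code bug | test failure) ≈ 0.400; Pr(genuine code bug | test failure, flaky test harness) ≈ 0.214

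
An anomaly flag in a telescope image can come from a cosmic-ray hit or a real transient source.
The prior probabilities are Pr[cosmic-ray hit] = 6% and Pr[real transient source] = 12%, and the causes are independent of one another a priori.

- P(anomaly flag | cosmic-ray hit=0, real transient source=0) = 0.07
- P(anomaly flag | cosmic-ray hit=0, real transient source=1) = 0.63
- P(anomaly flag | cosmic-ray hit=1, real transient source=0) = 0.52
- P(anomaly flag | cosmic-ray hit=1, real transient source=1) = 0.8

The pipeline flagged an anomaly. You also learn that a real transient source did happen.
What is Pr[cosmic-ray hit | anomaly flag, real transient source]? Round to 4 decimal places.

Pr[cosmic-ray hit | anomaly flag, real transient source] ≈ 0.0750

For the numerator, keep only cosmic-ray hit=true terms: 0.8·0.06 = 0.048000
The normalizing constant is 0.63·0.94 + 0.8·0.06 = 0.640200
Posterior = 0.048000 / 0.640200 ≈ 0.0750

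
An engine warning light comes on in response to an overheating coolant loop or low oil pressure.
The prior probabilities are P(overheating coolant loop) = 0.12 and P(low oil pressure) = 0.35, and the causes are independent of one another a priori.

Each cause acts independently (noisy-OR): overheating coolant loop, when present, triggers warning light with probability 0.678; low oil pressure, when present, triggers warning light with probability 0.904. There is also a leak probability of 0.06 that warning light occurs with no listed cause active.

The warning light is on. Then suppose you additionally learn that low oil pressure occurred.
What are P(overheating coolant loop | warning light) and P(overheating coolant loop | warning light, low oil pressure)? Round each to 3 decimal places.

P(overheating coolant loop | warning light) ≈ 0.232; P(overheating coolant loop | warning light, low oil pressure) ≈ 0.127

Under noisy-OR, P(warning light | causes) = 1 − (1−0.06)·∏(1−qᵢ) over the active causes.
P(warning light) = 0.06·0.88·0.65 + 0.90976·0.88·0.35 + 0.69732·0.12·0.65 + 0.970943·0.12·0.35 = 0.034320 + 0.280206 + 0.054391 + 0.040780 = 0.409697
Restricting to configurations with overheating coolant loop present: 0.054391 + 0.040780 = 0.095171.
P(overheating coolant loop | warning light) = 0.095171 / 0.409697 ≈ 0.232

Now also conditioning on low oil pressure=true:
P(warning light | low oil pressure) = 0.90976*0.88 + 0.970943*0.12 = 0.800589 + 0.116513 = 0.917102
Of this, 0.116513 comes from 0.970943*0.12 (the overheating coolant loop=true cases).
Hence the posterior is 0.116513/0.917102 ≈ 0.127.
The drop from 0.232 to 0.127 is the explaining-away (discounting) effect.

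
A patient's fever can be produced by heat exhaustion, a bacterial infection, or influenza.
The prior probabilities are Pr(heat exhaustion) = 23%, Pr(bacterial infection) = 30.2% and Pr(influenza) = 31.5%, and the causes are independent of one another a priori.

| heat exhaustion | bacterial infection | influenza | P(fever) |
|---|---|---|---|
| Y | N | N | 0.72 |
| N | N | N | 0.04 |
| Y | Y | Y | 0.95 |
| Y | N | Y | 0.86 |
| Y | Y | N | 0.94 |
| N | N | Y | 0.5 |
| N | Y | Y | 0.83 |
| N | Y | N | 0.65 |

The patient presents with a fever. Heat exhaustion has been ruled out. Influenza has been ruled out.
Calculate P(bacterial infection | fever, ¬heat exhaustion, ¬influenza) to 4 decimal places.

Sum P(fever|·) weighted by the priors over both values of bacterial infection:
  P(fever | ¬heat exhaustion, ¬influenza) = 0.04·0.698 + 0.65·0.302
        = 0.027920 + 0.196300 = 0.224220
Keeping only the bacterial infection-present terms gives 0.196300, so
  P(bacterial infection | fever, ¬heat exhaustion, ¬influenza) = 0.196300 / 0.224220 ≈ 0.8755

P(bacterial infection | fever, ¬heat exhaustion, ¬influenza) ≈ 0.8755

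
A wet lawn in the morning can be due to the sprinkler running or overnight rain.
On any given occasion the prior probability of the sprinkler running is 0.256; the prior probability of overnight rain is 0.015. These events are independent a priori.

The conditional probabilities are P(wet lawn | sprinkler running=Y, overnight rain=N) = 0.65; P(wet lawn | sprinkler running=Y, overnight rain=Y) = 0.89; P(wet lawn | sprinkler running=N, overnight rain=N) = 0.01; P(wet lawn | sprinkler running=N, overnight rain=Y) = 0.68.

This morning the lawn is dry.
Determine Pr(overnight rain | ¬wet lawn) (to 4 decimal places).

Pr(overnight rain | ¬wet lawn) ≈ 0.0049

P(¬wet lawn) = 0.99×0.744×0.985 + 0.32×0.744×0.015 + 0.35×0.256×0.985 + 0.11×0.256×0.015 = 0.725512 + 0.003571 + 0.088256 + 0.000422 = 0.817761
Restricting to configurations with overnight rain present: 0.003571 + 0.000422 = 0.003993.
Hence the posterior is 0.003993/0.817761 ≈ 0.0049.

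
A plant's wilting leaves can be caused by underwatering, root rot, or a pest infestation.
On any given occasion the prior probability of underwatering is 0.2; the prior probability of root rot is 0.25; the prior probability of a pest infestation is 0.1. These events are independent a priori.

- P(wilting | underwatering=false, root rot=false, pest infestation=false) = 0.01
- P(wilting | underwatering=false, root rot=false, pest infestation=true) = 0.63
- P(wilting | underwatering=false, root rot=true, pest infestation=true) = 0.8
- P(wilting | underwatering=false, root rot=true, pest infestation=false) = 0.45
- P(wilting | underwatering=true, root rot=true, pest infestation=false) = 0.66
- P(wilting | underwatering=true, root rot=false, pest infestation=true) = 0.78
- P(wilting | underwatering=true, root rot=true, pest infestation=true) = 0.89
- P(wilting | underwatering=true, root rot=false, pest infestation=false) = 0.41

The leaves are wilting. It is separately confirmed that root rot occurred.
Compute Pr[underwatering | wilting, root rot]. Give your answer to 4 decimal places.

P(wilting | root rot) = 0.45·0.8·0.9 + 0.8·0.8·0.1 + 0.66·0.2·0.9 + 0.89·0.2·0.1 = 0.324000 + 0.064000 + 0.118800 + 0.017800 = 0.524600
Of this, 0.136600 comes from 0.118800 + 0.017800 (the underwatering=true cases).
Hence the posterior is 0.136600/0.524600 ≈ 0.2604.

Pr[underwatering | wilting, root rot] ≈ 0.2604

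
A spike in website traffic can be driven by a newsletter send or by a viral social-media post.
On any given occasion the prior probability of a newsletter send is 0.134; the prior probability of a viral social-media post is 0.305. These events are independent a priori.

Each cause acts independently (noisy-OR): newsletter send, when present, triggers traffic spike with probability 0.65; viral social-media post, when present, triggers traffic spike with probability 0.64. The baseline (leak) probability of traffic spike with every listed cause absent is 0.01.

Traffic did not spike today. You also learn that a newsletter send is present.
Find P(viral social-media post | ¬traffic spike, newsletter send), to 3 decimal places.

Under noisy-OR, P(traffic spike | causes) = 1 − (1−0.01)·∏(1−qᵢ) over the active causes.
P(¬traffic spike | newsletter send) = 0.3465·0.695 + 0.12474·0.305 = 0.240817 + 0.038046 = 0.278863
The viral social-media post-present share is 0.12474·0.305 = 0.038046.
P(viral social-media post | ¬traffic spike, newsletter send) = 0.038046 / 0.278863 ≈ 0.136

P(viral social-media post | ¬traffic spike, newsletter send) ≈ 0.136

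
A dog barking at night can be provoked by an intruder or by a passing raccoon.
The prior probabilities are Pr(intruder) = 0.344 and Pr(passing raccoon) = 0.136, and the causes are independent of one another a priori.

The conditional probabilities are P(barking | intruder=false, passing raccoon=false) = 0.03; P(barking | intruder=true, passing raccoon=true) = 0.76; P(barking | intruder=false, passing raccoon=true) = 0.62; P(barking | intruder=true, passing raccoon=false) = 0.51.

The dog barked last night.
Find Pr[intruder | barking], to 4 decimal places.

Pr[intruder | barking] ≈ 0.7213

Sum P(barking|·) weighted by the priors over the 4 (intruder, passing raccoon) configurations:
  P(barking) = 0.03*0.656*0.864 + 0.62*0.656*0.136 + 0.51*0.344*0.864 + 0.76*0.344*0.136
        = 0.017004 + 0.055314 + 0.151580 + 0.035556 = 0.259454
Keeping only the intruder-present terms gives 0.187136, so
  P(intruder | barking) = 0.187136 / 0.259454 ≈ 0.7213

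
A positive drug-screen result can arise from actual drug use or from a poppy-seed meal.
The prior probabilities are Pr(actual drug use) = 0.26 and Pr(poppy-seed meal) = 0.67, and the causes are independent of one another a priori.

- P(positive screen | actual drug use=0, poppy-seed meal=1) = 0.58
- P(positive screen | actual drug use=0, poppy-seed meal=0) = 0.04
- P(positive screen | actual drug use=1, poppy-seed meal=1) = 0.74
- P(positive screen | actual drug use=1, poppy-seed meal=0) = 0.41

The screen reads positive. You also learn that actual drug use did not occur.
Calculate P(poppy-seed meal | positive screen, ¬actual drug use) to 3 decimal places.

P(poppy-seed meal | positive screen, ¬actual drug use) ≈ 0.967

Numerator (weight on configurations with poppy-seed meal): 0.58·0.67 = 0.388600
Normalizer over all consistent configurations: 0.04·0.33 + 0.58·0.67 = 0.401800
Posterior = 0.388600 / 0.401800 ≈ 0.967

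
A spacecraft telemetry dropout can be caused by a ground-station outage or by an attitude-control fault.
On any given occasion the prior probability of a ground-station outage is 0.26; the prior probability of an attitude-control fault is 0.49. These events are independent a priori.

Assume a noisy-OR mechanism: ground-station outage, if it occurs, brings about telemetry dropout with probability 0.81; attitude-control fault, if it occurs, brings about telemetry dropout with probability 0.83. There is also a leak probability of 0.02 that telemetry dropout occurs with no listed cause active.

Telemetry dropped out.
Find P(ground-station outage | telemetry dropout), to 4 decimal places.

P(ground-station outage | telemetry dropout) ≈ 0.4275

Under noisy-OR, P(telemetry dropout | causes) = 1 − (1−0.02)·∏(1−qᵢ) over the active causes.
By total probability over the 4 (ground-station outage, attitude-control fault) configurations:
  P(telemetry dropout) = 0.02*0.74*0.51 + 0.8334*0.74*0.49 + 0.8138*0.26*0.51 + 0.968346*0.26*0.49
        = 0.007548 + 0.302191 + 0.107910 + 0.123367 = 0.541016
Keeping only the ground-station outage-present terms gives 0.231277, so
  P(ground-station outage | telemetry dropout) = 0.231277 / 0.541016 ≈ 0.4275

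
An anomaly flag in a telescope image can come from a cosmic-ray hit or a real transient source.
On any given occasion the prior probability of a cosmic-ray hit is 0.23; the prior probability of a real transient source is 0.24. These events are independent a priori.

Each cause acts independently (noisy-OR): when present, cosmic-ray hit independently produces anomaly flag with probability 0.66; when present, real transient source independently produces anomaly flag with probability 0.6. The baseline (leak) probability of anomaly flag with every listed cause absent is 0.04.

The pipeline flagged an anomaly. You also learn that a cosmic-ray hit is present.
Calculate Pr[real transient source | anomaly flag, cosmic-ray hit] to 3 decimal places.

Under noisy-OR, P(anomaly flag | causes) = 1 − (1−0.04)·∏(1−qᵢ) over the active causes.
Weight on real transient source=true, given the evidence: 0.86944·0.24 = 0.208666
Normalizer over all consistent configurations: 0.6736·0.76 + 0.86944·0.24 = 0.720602
Posterior = 0.208666 / 0.720602 ≈ 0.290

Pr[real transient source | anomaly flag, cosmic-ray hit] ≈ 0.290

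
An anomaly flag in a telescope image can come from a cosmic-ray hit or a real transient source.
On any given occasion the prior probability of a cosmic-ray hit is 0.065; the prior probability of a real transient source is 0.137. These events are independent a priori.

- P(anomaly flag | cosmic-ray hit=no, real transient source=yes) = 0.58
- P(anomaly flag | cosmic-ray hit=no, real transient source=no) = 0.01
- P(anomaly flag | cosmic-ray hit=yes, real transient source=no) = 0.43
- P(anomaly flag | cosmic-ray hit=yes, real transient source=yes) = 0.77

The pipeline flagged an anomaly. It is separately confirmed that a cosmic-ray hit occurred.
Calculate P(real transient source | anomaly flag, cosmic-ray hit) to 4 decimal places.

P(real transient source | anomaly flag, cosmic-ray hit) ≈ 0.2213

Numerator (weight on configurations with real transient source): 0.77*0.137 = 0.105490
Denominator P(anomaly flag | cosmic-ray hit): 0.43*0.863 + 0.77*0.137 = 0.476580
P(real transient source | anomaly flag, cosmic-ray hit) = 0.105490/0.476580 ≈ 0.2213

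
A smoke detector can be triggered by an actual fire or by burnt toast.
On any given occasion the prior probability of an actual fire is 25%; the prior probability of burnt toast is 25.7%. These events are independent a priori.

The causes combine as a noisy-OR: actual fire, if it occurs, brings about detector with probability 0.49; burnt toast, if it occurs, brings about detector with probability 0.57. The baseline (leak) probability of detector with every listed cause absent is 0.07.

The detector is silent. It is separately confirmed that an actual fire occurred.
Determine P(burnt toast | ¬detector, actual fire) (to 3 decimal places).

P(burnt toast | ¬detector, actual fire) ≈ 0.129

Under noisy-OR, P(detector | causes) = 1 − (1−0.07)·∏(1−qᵢ) over the active causes.
Weight on burnt toast=true, given the evidence: 0.203949·0.257 = 0.052415
Denominator P(¬detector | actual fire): 0.4743·0.743 + 0.203949·0.257 = 0.404820
Posterior = 0.052415 / 0.404820 ≈ 0.129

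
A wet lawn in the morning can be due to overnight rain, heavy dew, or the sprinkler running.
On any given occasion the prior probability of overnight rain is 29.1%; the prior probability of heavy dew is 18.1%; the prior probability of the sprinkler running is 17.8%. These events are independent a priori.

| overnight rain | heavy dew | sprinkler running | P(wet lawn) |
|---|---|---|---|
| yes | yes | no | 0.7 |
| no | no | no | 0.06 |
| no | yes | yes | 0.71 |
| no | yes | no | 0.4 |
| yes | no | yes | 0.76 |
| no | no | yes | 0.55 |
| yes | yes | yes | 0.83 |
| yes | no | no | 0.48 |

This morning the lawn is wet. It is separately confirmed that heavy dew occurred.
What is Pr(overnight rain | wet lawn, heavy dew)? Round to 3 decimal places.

Pr(overnight rain | wet lawn, heavy dew) ≈ 0.395

Sum P(wet lawn|·) weighted by the priors over the 4 (overnight rain, sprinkler running) configurations:
  P(wet lawn | heavy dew) = 0.4×0.709×0.822 + 0.71×0.709×0.178 + 0.7×0.291×0.822 + 0.83×0.291×0.178
        = 0.233119 + 0.089603 + 0.167441 + 0.042992 = 0.533155
Configurations with overnight rain contribute 0.210433, so
  P(overnight rain | wet lawn, heavy dew) = 0.210433 / 0.533155 ≈ 0.395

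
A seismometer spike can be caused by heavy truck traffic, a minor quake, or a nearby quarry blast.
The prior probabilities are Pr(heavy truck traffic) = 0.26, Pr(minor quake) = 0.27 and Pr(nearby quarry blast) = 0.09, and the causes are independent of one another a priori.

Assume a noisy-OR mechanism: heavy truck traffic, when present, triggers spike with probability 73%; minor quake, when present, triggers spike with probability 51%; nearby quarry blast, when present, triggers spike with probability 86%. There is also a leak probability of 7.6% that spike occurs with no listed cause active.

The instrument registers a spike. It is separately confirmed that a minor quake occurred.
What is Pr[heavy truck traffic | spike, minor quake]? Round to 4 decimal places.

Under noisy-OR, P(spike | causes) = 1 − (1−0.076)·∏(1−qᵢ) over the active causes.
P(spike | minor quake) = 0.54724×0.74×0.91 + 0.936614×0.74×0.09 + 0.877755×0.26×0.91 + 0.982886×0.26×0.09 = 0.368511 + 0.062378 + 0.207677 + 0.023000 = 0.661566
The heavy truck traffic-present share is 0.207677 + 0.023000 = 0.230677.
So P(heavy truck traffic | spike, minor quake) = 0.230677/0.661566 ≈ 0.3487.

Pr[heavy truck traffic | spike, minor quake] ≈ 0.3487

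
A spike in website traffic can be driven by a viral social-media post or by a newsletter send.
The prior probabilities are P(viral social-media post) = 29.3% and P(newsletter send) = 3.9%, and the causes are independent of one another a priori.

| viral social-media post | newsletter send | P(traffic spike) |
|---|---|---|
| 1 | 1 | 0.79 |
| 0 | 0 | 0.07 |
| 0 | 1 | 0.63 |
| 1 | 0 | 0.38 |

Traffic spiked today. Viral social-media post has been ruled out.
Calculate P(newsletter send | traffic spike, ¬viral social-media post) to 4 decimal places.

Numerator (weight on configurations with newsletter send): 0.63*0.039 = 0.024570
Denominator P(traffic spike | ¬viral social-media post): 0.07*0.961 + 0.63*0.039 = 0.091840
P(newsletter send | traffic spike, ¬viral social-media post) = 0.024570/0.091840 ≈ 0.2675

P(newsletter send | traffic spike, ¬viral social-media post) ≈ 0.2675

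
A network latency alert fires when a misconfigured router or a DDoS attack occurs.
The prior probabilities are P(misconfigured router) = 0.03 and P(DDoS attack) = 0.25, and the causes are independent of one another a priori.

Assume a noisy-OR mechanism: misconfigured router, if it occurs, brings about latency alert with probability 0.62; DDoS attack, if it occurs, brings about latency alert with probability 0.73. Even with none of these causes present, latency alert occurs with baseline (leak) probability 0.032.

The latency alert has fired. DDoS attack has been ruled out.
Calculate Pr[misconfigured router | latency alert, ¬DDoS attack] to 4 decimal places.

Pr[misconfigured router | latency alert, ¬DDoS attack] ≈ 0.3793

Under noisy-OR, P(latency alert | causes) = 1 − (1−0.032)·∏(1−qᵢ) over the active causes.
For the numerator, keep only misconfigured router=true terms: 0.63216×0.03 = 0.018965
The normalizing constant is 0.032×0.97 + 0.63216×0.03 = 0.050005
Posterior = 0.018965 / 0.050005 ≈ 0.3793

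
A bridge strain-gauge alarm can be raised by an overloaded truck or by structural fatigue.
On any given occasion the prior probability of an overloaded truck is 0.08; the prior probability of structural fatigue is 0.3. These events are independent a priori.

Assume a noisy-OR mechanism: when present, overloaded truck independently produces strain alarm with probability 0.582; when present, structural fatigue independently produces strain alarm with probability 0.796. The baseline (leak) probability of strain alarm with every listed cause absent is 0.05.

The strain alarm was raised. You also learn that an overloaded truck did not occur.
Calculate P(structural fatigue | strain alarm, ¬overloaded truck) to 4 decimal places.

P(structural fatigue | strain alarm, ¬overloaded truck) ≈ 0.8736

Under noisy-OR, P(strain alarm | causes) = 1 − (1−0.05)·∏(1−qᵢ) over the active causes.
P(strain alarm | ¬overloaded truck) = 0.05·0.7 + 0.8062·0.3 = 0.035000 + 0.241860 = 0.276860
Restricting to configurations with structural fatigue present: 0.8062·0.3 = 0.241860.
Hence the posterior is 0.241860/0.276860 ≈ 0.8736.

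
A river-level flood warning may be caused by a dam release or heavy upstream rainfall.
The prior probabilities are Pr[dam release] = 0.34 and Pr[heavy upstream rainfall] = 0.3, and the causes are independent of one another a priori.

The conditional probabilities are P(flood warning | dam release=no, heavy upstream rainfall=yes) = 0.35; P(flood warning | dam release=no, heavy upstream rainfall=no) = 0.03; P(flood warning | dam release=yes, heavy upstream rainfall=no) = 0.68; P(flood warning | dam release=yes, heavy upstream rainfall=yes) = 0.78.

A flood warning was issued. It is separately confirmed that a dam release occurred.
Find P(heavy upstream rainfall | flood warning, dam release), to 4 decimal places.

P(heavy upstream rainfall | flood warning, dam release) ≈ 0.3296

For the numerator, keep only heavy upstream rainfall=true terms: 0.78*0.3 = 0.234000
The normalizing constant is 0.68*0.7 + 0.78*0.3 = 0.710000
P(heavy upstream rainfall | flood warning, dam release) = 0.234000/0.710000 ≈ 0.3296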